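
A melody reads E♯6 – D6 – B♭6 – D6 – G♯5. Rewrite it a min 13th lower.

G##4 F#4 D5 F#4 B#3

E#6 -> G##4
D6 -> F#4
Bb6 -> D5
D6 -> F#4
G#5 -> B#3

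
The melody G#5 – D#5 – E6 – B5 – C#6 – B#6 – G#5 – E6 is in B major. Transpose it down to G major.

E5 B4 C6 G5 A5 G#6 E5 C6

From B down to G is a major third; apply that to each pitch.
G#5 becomes E5
D#5 becomes B4
E6 becomes C6
B5 becomes G5
C#6 becomes A5
B#6 becomes G#6
G#5 becomes E5
E6 becomes C6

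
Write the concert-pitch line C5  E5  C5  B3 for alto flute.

F5 A5 F5 E4

Written C4 sounds as G3 on the alto flute, so concert pitches are written a perfect fourth up.
C5 gives F5
E5 gives A5
C5 gives F5
B3 gives E4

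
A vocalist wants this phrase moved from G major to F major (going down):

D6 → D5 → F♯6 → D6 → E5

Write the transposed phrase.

C6 C5 E6 C6 D5

From G down to F is a major second; apply that to each pitch.
D6 gives C6
D5 gives C5
F#6 gives E6
D6 gives C6
E5 gives D5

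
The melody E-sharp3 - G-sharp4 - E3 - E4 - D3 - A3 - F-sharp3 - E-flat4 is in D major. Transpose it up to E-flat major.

F#3 A4 F3 F4 Eb3 Bb3 G3 Fb4

From D up to E-flat is a minor second; apply that to each pitch.
E#3 → F#3
G#4 → A4
E3 → F3
E4 → F4
D3 → Eb3
A3 → Bb3
F#3 → G3
Eb4 → Fb4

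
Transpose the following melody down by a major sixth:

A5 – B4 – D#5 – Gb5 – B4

C5 D4 F#4 Bbb4 D4

A5: a sixth down reaches C, and 9 semitones makes it C5.
B4: a sixth down reaches D, and 9 semitones makes it D4.
D#5: a sixth down reaches F, and 9 semitones makes it F#4.
Gb5 down a major sixth is Bbb4.
B4 down a major sixth is D4.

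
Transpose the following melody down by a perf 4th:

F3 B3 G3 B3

C3 F#3 D3 F#3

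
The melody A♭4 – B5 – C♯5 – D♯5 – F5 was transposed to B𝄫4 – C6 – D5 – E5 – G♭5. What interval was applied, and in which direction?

Take the first pair: Ab4 → Bbb4. A to B spans 2 letter names, so the interval is some kind of second.
Ab4 to Bbb4 is 1 semitone, which makes it a minor second; the second version is higher, so the direction is up.
Checking another pair — F5 → Gb5 — gives the same interval.

up a minor second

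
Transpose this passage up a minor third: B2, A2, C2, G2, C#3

D3 C3 Eb2 Bb2 E3

B2 up a minor third is D3.
A minor third up from A2 gives C3.
C2 up a minor third is Eb2.
G2 up a minor third is Bb2.
C#3 up a minor third is E3.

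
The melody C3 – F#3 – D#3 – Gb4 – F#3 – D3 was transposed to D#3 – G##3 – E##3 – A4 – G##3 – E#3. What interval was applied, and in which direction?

up an augmented second

From C3 to D#3 is 2 letter names — a second of some quality.
C3 to D#3 is 3 semitones, which makes it an augmented second; the second version is higher, so the direction is up.
Checking another pair — D3 → E#3 — gives the same interval.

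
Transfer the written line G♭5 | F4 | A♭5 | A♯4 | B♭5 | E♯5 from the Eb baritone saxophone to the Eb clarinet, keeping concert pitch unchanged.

First find concert pitch: the Eb baritone saxophone sounds a major thirteenth below written, so G♭5 F4 A♭5 A♯4 B♭5 E♯5 sounds Bbb3 Ab2 Cb4 C#3 Db4 G#3.
Then write for Eb clarinet: it sounds a minor third above written, so the part must be a minor third below concert.
Bbb3 → Gb3
Ab2 → F2
Cb4 → Ab3
C#3 → A#2
Db4 → Bb3
G#3 → E#3

Gb3 F2 Ab3 A#2 Bb3 E#3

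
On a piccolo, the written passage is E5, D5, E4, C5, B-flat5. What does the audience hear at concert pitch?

Written C4 on the piccolo sounds as C5, a perfect octave higher; apply that shift to every note.
E5 to E6
D5 to D6
E4 to E5
C5 to C6
Bb5 to Bb6

E6 D6 E5 C6 Bb6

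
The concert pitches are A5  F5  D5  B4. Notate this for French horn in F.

E6 C6 A5 F#5

The French horn in F sounds a perfect fifth below written, so the written part must be a perfect fifth above concert — transpose each note up.
A5 -> E6
F5 -> C6
D5 -> A5
B4 -> F#5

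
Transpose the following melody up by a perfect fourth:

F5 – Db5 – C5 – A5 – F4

F5 → Bb5
Db5 → Gb5
C5 → F5
A5 → D6
F4 → Bb4

Bb5 Gb5 F5 D6 Bb4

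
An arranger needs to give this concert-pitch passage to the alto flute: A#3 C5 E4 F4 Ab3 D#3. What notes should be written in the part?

D#4 F5 A4 Bb4 Db4 G#3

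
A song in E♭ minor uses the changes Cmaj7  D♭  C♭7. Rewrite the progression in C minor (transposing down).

E♭ minor down to C minor is a minor third; each chord root moves by that interval while the quality stays the same.
Cmaj7: root C down a minor third → A, giving Amaj7.
D♭: root D♭ down a minor third → Bb, giving Bb.
C♭7: root C♭ down a minor third → Ab, giving Ab7.

Amaj7 Bb Ab7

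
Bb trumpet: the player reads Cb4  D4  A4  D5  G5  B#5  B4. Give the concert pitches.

The Bb trumpet sounds a major second below written, so transpose each written note down a major second.
Cb4 → Bbb3
D4 → C4
A4 → G4
D5 → C5
G5 → F5
B#5 → A#5
B4 → A4

Bbb3 C4 G4 C5 F5 A#5 A4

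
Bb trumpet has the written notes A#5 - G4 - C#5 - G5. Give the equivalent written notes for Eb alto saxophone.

First find concert pitch: the Bb trumpet sounds a major second below written, so A#5 G4 C#5 G5 sounds G#5 F4 B4 F5.
Then write for Eb alto saxophone: it sounds a major sixth below written, so the part must be a major sixth above concert.
G#5 → E#6
F4 → D5
B4 → G#5
F5 → D6

E#6 D5 G#5 D6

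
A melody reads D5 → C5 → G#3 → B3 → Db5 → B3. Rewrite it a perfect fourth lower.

A4 G4 D#3 F#3 Ab4 F#3

D5: a fourth down reaches A, and 5 semitones makes it A4.
A perfect fourth down from C5 gives G4.
G#3: a fourth down reaches D, and 5 semitones makes it D#3.
B3: a fourth down reaches F, and 5 semitones makes it F#3.
A perfect fourth down from Db5 gives Ab4.
A perfect fourth down from B3 gives F#3.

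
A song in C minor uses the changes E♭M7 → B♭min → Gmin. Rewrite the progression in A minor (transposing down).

C minor down to A minor is a minor third; each chord root moves by that interval while the quality stays the same.
E♭M7: root E♭ down a minor third → C, giving CM7.
B♭min: root B♭ down a minor third → G, giving Gmin.
Gmin: root G down a minor third → E, giving Emin.

CM7 Gmin Emin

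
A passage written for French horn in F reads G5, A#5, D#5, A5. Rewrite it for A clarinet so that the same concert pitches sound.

Eb5 F#5 B4 F5

First find concert pitch: the French horn in F sounds a perfect fifth below written, so G5 A#5 D#5 A5 sounds C5 D#5 G#4 D5.
Then write for A clarinet: it sounds a minor third below written, so the part must be a minor third above concert.
C5 → Eb5
D#5 → F#5
G#4 → B4
D5 → F5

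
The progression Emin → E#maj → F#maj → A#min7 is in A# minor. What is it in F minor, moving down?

Cbmin Cmaj Dbmaj Fmin7

A# minor down to F minor is an augmented third; each chord root moves by that interval while the quality stays the same.
Emin: root E down an augmented third → Cb, giving Cbmin.
E#maj: root E# down an augmented third → C, giving Cmaj.
F#maj: root F# down an augmented third → Db, giving Dbmaj.
A#min7: root A# down an augmented third → F, giving Fmin7.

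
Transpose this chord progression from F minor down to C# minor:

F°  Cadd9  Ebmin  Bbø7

F minor down to C# minor is a diminished fourth; each chord root moves by that interval while the quality stays the same.
F°: root F down a diminished fourth → C#, giving C#°.
Cadd9: root C down a diminished fourth → G#, giving G#add9.
Ebmin: root Eb down a diminished fourth → B, giving Bmin.
Bbø7: root Bb down a diminished fourth → F#, giving F#ø7.

C#° G#add9 Bmin F#ø7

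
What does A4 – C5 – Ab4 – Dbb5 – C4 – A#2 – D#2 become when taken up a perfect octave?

A5 C6 Ab5 Dbb6 C5 A#3 D#3

A4 → A5
C5 → C6
Ab4 → Ab5
Dbb5 → Dbb6
C4 → C5
A#2 → A#3
D#2 → D#3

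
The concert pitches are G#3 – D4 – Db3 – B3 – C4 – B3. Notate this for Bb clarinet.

Written C4 sounds as Bb3 on the Bb clarinet, so concert pitches are written a major second up.
G#3 -> A#3
D4 -> E4
Db3 -> Eb3
B3 -> C#4
C4 -> D4
B3 -> C#4

A#3 E4 Eb3 C#4 D4 C#4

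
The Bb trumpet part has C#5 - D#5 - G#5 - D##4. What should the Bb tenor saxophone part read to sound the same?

First find concert pitch: the Bb trumpet sounds a major second below written, so C#5 D#5 G#5 D##4 sounds B4 C#5 F#5 C##4.
Then write for Bb tenor saxophone: it sounds a major ninth below written, so the part must be a major ninth above concert.
B4 → C#6
C#5 → D#6
F#5 → G#6
C##4 → D##5

C#6 D#6 G#6 D##5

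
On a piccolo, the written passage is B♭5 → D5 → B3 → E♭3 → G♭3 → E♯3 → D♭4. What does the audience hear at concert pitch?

Bb6 D6 B4 Eb4 Gb4 E#4 Db5

Written C4 on the piccolo sounds as C5, a perfect octave higher; apply that shift to every note.
Bb5 gives Bb6
D5 gives D6
B3 gives B4
Eb3 gives Eb4
Gb3 gives Gb4
E#3 gives E#4
Db4 gives Db5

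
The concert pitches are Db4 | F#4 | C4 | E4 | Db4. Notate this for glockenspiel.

Db2 F#2 C2 E2 Db2

Written C4 sounds as C6 on the glockenspiel, so concert pitches are written a perfect fifteenth down.
Db4 to Db2
F#4 to F#2
C4 to C2
E4 to E2
Db4 to Db2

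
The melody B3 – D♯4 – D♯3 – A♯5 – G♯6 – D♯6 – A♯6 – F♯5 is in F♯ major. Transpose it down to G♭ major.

F♯ major to G♭ major down is an augmented seventh, so every note moves down by that interval.
B3 to Cb3
D#4 to Eb3
D#3 to Eb2
A#5 to Bb4
G#6 to Ab5
D#6 to Eb5
A#6 to Bb5
F#5 to Gb4

Cb3 Eb3 Eb2 Bb4 Ab5 Eb5 Bb5 Gb4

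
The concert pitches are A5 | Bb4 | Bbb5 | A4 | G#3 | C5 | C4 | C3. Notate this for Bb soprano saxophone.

B5 C5 Cb6 B4 A#3 D5 D4 D3

Written C4 sounds as Bb3 on the Bb soprano saxophone, so concert pitches are written a major second up.
A5 -> B5
Bb4 -> C5
Bbb5 -> Cb6
A4 -> B4
G#3 -> A#3
C5 -> D5
C4 -> D4
C3 -> D3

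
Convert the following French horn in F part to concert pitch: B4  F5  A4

E4 Bb4 D4

The French horn in F sounds a perfect fifth below written, so transpose each written note down a perfect fifth.
B4 → E4
F5 → Bb4
A4 → D4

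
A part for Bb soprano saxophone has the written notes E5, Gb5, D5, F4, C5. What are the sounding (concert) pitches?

Written C4 on the Bb soprano saxophone sounds as Bb3, a major second lower; apply that shift to every note.
E5 to D5
Gb5 to Fb5
D5 to C5
F4 to Eb4
C5 to Bb4

D5 Fb5 C5 Eb4 Bb4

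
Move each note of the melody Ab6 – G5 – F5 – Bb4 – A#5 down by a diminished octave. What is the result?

A5 G#4 F#4 B3 A##4

A diminished octave down from Ab6 gives A5.
G5 down a diminished octave is G#4.
A diminished octave down from F5 gives F#4.
A diminished octave down from Bb4 gives B3.
A#5 down a diminished octave is A##4.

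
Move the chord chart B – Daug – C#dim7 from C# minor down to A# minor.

G# Baug A#dim7

C# minor down to A# minor is a minor third; each chord root moves by that interval while the quality stays the same.
B: root B down a minor third → G#, giving G#.
Daug: root D down a minor third → B, giving Baug.
C#dim7: root C# down a minor third → A#, giving A#dim7.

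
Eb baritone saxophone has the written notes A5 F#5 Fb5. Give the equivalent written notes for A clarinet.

Eb4 C4 Cbb4

First find concert pitch: the Eb baritone saxophone sounds a major thirteenth below written, so A5 F#5 Fb5 sounds C4 A3 Abb3.
Then write for A clarinet: it sounds a minor third below written, so the part must be a minor third above concert.
C4 → Eb4
A3 → C4
Abb3 → Cbb4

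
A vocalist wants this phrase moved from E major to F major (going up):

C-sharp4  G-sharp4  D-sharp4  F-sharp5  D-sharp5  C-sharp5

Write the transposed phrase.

From E up to F is a minor second; apply that to each pitch.
C#4 becomes D4
G#4 becomes A4
D#4 becomes E4
F#5 becomes G5
D#5 becomes E5
C#5 becomes D5

D4 A4 E4 G5 E5 D5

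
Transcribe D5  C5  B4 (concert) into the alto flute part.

G5 F5 E5

Written C4 sounds as G3 on the alto flute, so concert pitches are written a perfect fourth up.
D5 -> G5
C5 -> F5
B4 -> E5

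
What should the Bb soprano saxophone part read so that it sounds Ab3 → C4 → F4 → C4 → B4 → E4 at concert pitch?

The Bb soprano saxophone sounds a major second below written, so the written part must be a major second above concert — transpose each note up.
Ab3 -> Bb3
C4 -> D4
F4 -> G4
C4 -> D4
B4 -> C#5
E4 -> F#4

Bb3 D4 G4 D4 C#5 F#4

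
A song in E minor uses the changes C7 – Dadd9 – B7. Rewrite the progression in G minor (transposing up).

Eb7 Fadd9 D7

E minor up to G minor is a minor third; each chord root moves by that interval while the quality stays the same.
C7: root C up a minor third → Eb, giving Eb7.
Dadd9: root D up a minor third → F, giving Fadd9.
B7: root B up a minor third → D, giving D7.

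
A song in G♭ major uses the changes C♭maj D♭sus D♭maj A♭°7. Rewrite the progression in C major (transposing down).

Fmaj Gsus Gmaj D°7

G♭ major down to C major is a diminished fifth; each chord root moves by that interval while the quality stays the same.
C♭maj: root C♭ down a diminished fifth → F, giving Fmaj.
D♭sus: root D♭ down a diminished fifth → G, giving Gsus.
D♭maj: root D♭ down a diminished fifth → G, giving Gmaj.
A♭°7: root A♭ down a diminished fifth → D, giving D°7.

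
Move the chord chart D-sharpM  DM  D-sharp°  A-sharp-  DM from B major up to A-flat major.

B major up to A-flat major is a diminished seventh; each chord root moves by that interval while the quality stays the same.
D-sharpM: root D-sharp up a diminished seventh → C, giving CM.
DM: root D up a diminished seventh → Cb, giving CbM.
D-sharp°: root D-sharp up a diminished seventh → C, giving C°.
A-sharp-: root A-sharp up a diminished seventh → G, giving G-.
DM: root D up a diminished seventh → Cb, giving CbM.

CM CbM C° G- CbM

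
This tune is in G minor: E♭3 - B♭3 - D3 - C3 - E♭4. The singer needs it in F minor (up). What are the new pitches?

Db4 Ab4 C4 Bb3 Db5

G minor to F minor up is a minor seventh, so every note moves up by that interval.
Eb3 to Db4
Bb3 to Ab4
D3 to C4
C3 to Bb3
Eb4 to Db5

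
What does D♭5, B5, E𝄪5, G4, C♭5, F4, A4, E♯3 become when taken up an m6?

Bbb5 G6 C##6 Eb5 Abb5 Db5 F5 C#4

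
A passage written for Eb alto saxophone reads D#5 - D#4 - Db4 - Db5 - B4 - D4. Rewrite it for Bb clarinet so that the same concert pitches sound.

G#4 G#3 Gb3 Gb4 E4 G3

First find concert pitch: the Eb alto saxophone sounds a major sixth below written, so D#5 D#4 Db4 Db5 B4 D4 sounds F#4 F#3 Fb3 Fb4 D4 F3.
Then write for Bb clarinet: it sounds a major second below written, so the part must be a major second above concert.
F#4 → G#4
F#3 → G#3
Fb3 → Gb3
Fb4 → Gb4
D4 → E4
F3 → G3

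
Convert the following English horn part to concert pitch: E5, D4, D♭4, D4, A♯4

A4 G3 Gb3 G3 D#4

Written C4 on the English horn sounds as F3, a perfect fifth lower; apply that shift to every note.
E5 → A4
D4 → G3
Db4 → Gb3
D4 → G3
A#4 → D#4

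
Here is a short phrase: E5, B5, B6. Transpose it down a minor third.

E5 gives C#5
B5 gives G#5
B6 gives G#6

C#5 G#5 G#6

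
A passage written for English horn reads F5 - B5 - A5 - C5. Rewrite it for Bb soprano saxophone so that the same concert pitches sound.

C5 F#5 E5 G4

First find concert pitch: the English horn sounds a perfect fifth below written, so F5 B5 A5 C5 sounds Bb4 E5 D5 F4.
Then write for Bb soprano saxophone: it sounds a major second below written, so the part must be a major second above concert.
Bb4 → C5
E5 → F#5
D5 → E5
F4 → G4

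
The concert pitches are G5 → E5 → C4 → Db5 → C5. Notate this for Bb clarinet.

A5 F#5 D4 Eb5 D5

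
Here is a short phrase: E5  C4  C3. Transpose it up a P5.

E5 to B5
C4 to G4
C3 to G3

B5 G4 G3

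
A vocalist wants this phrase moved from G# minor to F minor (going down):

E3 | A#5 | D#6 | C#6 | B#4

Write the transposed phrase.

Db3 G5 C6 Bb5 A4

From G# down to F is an augmented second; apply that to each pitch.
E3 → Db3
A#5 → G5
D#6 → C6
C#6 → Bb5
B#4 → A4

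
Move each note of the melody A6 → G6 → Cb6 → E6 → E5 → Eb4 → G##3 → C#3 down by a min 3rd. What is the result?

F#6 E6 Ab5 C#6 C#5 C4 E##3 A#2

A minor third down from A6 gives F#6.
G6 down a minor third is E6.
Cb6 down a minor third is Ab5.
E6: a third down reaches C, and 3 semitones makes it C#6.
E5 down a minor third is C#5.
Eb4: a third down reaches C, and 3 semitones makes it C4.
G##3: a third down reaches E, and 3 semitones makes it E##3.
C#3: a third down reaches A, and 3 semitones makes it A#2.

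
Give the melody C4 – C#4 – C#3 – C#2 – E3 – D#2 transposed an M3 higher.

E4 E#4 E#3 E#2 G#3 F##2

A major third up from C4 gives E4.
A major third up from C#4 gives E#4.
C#3 up a major third is E#3.
C#2 up a major third is E#2.
E3: a third up reaches G, and 4 semitones makes it G#3.
D#2: a third up reaches F, and 4 semitones makes it F##2.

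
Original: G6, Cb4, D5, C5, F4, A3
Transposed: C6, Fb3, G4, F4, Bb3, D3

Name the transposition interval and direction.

Take the first pair: G6 → C6. G to C spans 5 letter names, so the interval is some kind of fifth.
C6 to G6 is 7 semitones, which makes it a perfect fifth; the second version is lower, so the direction is down.
Checking another pair — A3 → D3 — gives the same interval.

down a perfect fifth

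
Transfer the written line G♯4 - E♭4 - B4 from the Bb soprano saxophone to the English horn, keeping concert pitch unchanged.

C#5 Ab4 E5

First find concert pitch: the Bb soprano saxophone sounds a major second below written, so G♯4 E♭4 B4 sounds F#4 Db4 A4.
Then write for English horn: it sounds a perfect fifth below written, so the part must be a perfect fifth above concert.
F#4 → C#5
Db4 → Ab4
A4 → E5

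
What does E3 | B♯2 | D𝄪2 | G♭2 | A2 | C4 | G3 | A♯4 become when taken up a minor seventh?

D4 A#3 C##3 Fb3 G3 Bb4 F4 G#5

E3: a seventh up reaches D, and 10 semitones makes it D4.
B#2: a seventh up reaches A, and 10 semitones makes it A#3.
A minor seventh up from D##2 gives C##3.
Gb2: a seventh up reaches F, and 10 semitones makes it Fb3.
A2 up a minor seventh is G3.
C4: a seventh up reaches B, and 10 semitones makes it Bb4.
A minor seventh up from G3 gives F4.
A minor seventh up from A#4 gives G#5.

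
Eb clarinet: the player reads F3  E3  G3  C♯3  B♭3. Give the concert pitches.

Ab3 G3 Bb3 E3 Db4

The Eb clarinet sounds a minor third above written, so transpose each written note up a minor third.
F3 to Ab3
E3 to G3
G3 to Bb3
C#3 to E3
Bb3 to Db4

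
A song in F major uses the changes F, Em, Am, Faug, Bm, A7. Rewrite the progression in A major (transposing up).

A G#m C#m Aaug D#m C#7

F major up to A major is a major third; each chord root moves by that interval while the quality stays the same.
F: root F up a major third → A, giving A.
Em: root E up a major third → G#, giving G#m.
Am: root A up a major third → C#, giving C#m.
Faug: root F up a major third → A, giving Aaug.
Bm: root B up a major third → D#, giving D#m.
A7: root A up a major third → C#, giving C#7.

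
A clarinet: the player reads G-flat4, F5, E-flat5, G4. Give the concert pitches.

Eb4 D5 C5 E4

The A clarinet sounds a minor third below written, so transpose each written note down a minor third.
Gb4 becomes Eb4
F5 becomes D5
Eb5 becomes C5
G4 becomes E4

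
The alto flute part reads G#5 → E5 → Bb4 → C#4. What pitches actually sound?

D#5 B4 F4 G#3

Written C4 on the alto flute sounds as G3, a perfect fourth lower; apply that shift to every note.
G#5 -> D#5
E5 -> B4
Bb4 -> F4
C#4 -> G#3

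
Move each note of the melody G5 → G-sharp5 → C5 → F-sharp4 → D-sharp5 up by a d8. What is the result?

Gb6 G6 Cb6 F5 D6

G5 up a diminished octave is Gb6.
G#5: an octave up reaches G, and 11 semitones makes it G6.
A diminished octave up from C5 gives Cb6.
A diminished octave up from F#4 gives F5.
D#5: an octave up reaches D, and 11 semitones makes it D6.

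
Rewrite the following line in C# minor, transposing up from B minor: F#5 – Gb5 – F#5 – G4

B minor to C# minor up is a major second, so every note moves up by that interval.
F#5 -> G#5
Gb5 -> Ab5
F#5 -> G#5
G4 -> A4

G#5 Ab5 G#5 A4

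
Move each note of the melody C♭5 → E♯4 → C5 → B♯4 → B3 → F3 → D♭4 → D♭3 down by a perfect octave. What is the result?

Cb4 E#3 C4 B#3 B2 F2 Db3 Db2

A perfect octave down from Cb5 gives Cb4.
E#4: an octave down reaches E, and 12 semitones makes it E#3.
C5: an octave down reaches C, and 12 semitones makes it C4.
B#4: an octave down reaches B, and 12 semitones makes it B#3.
B3 down a perfect octave is B2.
F3 down a perfect octave is F2.
Db4 down a perfect octave is Db3.
A perfect octave down from Db3 gives Db2.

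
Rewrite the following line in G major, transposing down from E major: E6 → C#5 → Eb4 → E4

G5 E4 Gb3 G3

E major to G major down is a major sixth, so every note moves down by that interval.
E6 gives G5
C#5 gives E4
Eb4 gives Gb3
E4 gives G3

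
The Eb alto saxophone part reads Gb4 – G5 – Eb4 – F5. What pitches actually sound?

Bbb3 Bb4 Gb3 Ab4

The Eb alto saxophone sounds a major sixth below written, so transpose each written note down a major sixth.
Gb4 -> Bbb3
G5 -> Bb4
Eb4 -> Gb3
F5 -> Ab4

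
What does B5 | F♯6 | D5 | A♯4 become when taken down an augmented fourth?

F5 C6 Ab4 E4

B5 becomes F5
F#6 becomes C6
D5 becomes Ab4
A#4 becomes E4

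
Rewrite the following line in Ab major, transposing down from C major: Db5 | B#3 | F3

C major to Ab major down is a major third, so every note moves down by that interval.
Db5 → Bbb4
B#3 → G#3
F3 → Db3

Bbb4 G#3 Db3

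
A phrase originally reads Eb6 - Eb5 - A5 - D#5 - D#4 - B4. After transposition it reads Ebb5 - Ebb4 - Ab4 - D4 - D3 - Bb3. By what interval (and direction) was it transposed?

down an augmented octave

Take the first pair: Eb6 → Ebb5. E to E spans 8 letter names, so the interval is some kind of octave.
Ebb5 to Eb6 is 13 semitones, which makes it an augmented octave; the second version is lower, so the direction is down.
Checking another pair — B4 → Bb3 — gives the same interval.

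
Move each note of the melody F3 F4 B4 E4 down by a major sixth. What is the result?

F3 → Ab2
F4 → Ab3
B4 → D4
E4 → G3

Ab2 Ab3 D4 G3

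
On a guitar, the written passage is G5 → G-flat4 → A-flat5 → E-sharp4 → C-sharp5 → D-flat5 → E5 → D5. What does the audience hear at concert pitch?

The guitar sounds a perfect octave below written, so transpose each written note down a perfect octave.
G5 to G4
Gb4 to Gb3
Ab5 to Ab4
E#4 to E#3
C#5 to C#4
Db5 to Db4
E5 to E4
D5 to D4

G4 Gb3 Ab4 E#3 C#4 Db4 E4 D4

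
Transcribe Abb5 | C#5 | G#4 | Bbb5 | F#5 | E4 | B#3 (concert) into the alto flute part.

The alto flute sounds a perfect fourth below written, so the written part must be a perfect fourth above concert — transpose each note up.
Abb5 to Dbb6
C#5 to F#5
G#4 to C#5
Bbb5 to Ebb6
F#5 to B5
E4 to A4
B#3 to E#4

Dbb6 F#5 C#5 Ebb6 B5 A4 E#4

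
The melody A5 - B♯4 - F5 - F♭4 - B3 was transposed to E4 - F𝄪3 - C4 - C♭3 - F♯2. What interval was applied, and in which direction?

down a perfect eleventh

Take the first pair: A5 → E4. A to E spans 11 letter names, so the interval is some kind of eleventh.
E4 to A5 is 17 semitones, which makes it a perfect eleventh; the second version is lower, so the direction is down.
Checking another pair — B3 → F#2 — gives the same interval.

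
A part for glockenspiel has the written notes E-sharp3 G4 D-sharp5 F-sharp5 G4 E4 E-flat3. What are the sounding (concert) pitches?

Written C4 on the glockenspiel sounds as C6, a perfect fifteenth higher; apply that shift to every note.
E#3 → E#5
G4 → G6
D#5 → D#7
F#5 → F#7
G4 → G6
E4 → E6
Eb3 → Eb5

E#5 G6 D#7 F#7 G6 E6 Eb5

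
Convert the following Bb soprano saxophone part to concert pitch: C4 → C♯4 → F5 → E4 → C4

Bb3 B3 Eb5 D4 Bb3

The Bb soprano saxophone sounds a major second below written, so transpose each written note down a major second.
C4 gives Bb3
C#4 gives B3
F5 gives Eb5
E4 gives D4
C4 gives Bb3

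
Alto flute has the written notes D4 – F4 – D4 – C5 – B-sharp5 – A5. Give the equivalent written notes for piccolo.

First find concert pitch: the alto flute sounds a perfect fourth below written, so D4 F4 D4 C5 B-sharp5 A5 sounds A3 C4 A3 G4 F##5 E5.
Then write for piccolo: it sounds a perfect octave above written, so the part must be a perfect octave below concert.
A3 → A2
C4 → C3
A3 → A2
G4 → G3
F##5 → F##4
E5 → E4

A2 C3 A2 G3 F##4 E4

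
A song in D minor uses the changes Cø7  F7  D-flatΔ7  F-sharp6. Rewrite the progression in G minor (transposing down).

Fø7 Bb7 GbΔ7 B6

D minor down to G minor is a perfect fifth; each chord root moves by that interval while the quality stays the same.
Cø7: root C down a perfect fifth → F, giving Fø7.
F7: root F down a perfect fifth → Bb, giving Bb7.
D-flatΔ7: root D-flat down a perfect fifth → Gb, giving GbΔ7.
F-sharp6: root F-sharp down a perfect fifth → B, giving B6.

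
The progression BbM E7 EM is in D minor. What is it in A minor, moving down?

D minor down to A minor is a perfect fourth; each chord root moves by that interval while the quality stays the same.
BbM: root Bb down a perfect fourth → F, giving FM.
E7: root E down a perfect fourth → B, giving B7.
EM: root E down a perfect fourth → B, giving BM.

FM B7 BM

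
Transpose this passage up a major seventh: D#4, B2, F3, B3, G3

C##5 A#3 E4 A#4 F#4

D#4 to C##5
B2 to A#3
F3 to E4
B3 to A#4
G3 to F#4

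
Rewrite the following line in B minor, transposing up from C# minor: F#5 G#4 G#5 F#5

E6 F#5 F#6 E6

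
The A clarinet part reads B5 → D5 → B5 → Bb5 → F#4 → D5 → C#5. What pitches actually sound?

The A clarinet sounds a minor third below written, so transpose each written note down a minor third.
B5 to G#5
D5 to B4
B5 to G#5
Bb5 to G5
F#4 to D#4
D5 to B4
C#5 to A#4

G#5 B4 G#5 G5 D#4 B4 A#4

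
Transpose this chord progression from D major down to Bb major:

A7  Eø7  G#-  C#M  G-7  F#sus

F7 Cø7 E- AM Eb-7 Dsus

D major down to Bb major is a major third; each chord root moves by that interval while the quality stays the same.
A7: root A down a major third → F, giving F7.
Eø7: root E down a major third → C, giving Cø7.
G#-: root G# down a major third → E, giving E-.
C#M: root C# down a major third → A, giving AM.
G-7: root G down a major third → Eb, giving Eb-7.
F#sus: root F# down a major third → D, giving Dsus.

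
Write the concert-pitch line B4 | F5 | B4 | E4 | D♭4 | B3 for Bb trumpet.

The Bb trumpet sounds a major second below written, so the written part must be a major second above concert — transpose each note up.
B4 becomes C#5
F5 becomes G5
B4 becomes C#5
E4 becomes F#4
Db4 becomes Eb4
B3 becomes C#4

C#5 G5 C#5 F#4 Eb4 C#4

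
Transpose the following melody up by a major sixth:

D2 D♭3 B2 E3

D2 becomes B2
Db3 becomes Bb3
B2 becomes G#3
E3 becomes C#4

B2 Bb3 G#3 C#4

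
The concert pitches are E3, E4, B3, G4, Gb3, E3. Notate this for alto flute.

A3 A4 E4 C5 Cb4 A3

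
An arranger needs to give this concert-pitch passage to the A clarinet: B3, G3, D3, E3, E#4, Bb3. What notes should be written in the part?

Written C4 sounds as A3 on the A clarinet, so concert pitches are written a minor third up.
B3 -> D4
G3 -> Bb3
D3 -> F3
E3 -> G3
E#4 -> G#4
Bb3 -> Db4

D4 Bb3 F3 G3 G#4 Db4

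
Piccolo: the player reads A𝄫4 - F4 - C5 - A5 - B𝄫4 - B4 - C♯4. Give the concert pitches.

Written C4 on the piccolo sounds as C5, a perfect octave higher; apply that shift to every note.
Abb4 gives Abb5
F4 gives F5
C5 gives C6
A5 gives A6
Bbb4 gives Bbb5
B4 gives B5
C#4 gives C#5

Abb5 F5 C6 A6 Bbb5 B5 C#5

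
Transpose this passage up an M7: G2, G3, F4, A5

G2 → F#3
G3 → F#4
F4 → E5
A5 → G#6

F#3 F#4 E5 G#6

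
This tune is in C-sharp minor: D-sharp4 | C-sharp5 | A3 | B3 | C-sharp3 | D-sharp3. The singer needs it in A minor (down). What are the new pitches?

B3 A4 F3 G3 A2 B2

C-sharp minor to A minor down is a major third, so every note moves down by that interval.
D#4 → B3
C#5 → A4
A3 → F3
B3 → G3
C#3 → A2
D#3 → B2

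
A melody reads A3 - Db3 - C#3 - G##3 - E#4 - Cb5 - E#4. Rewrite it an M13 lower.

C2 Fb1 E1 B#1 G#2 Ebb3 G#2

A3: a thirteenth down reaches C, and 21 semitones makes it C2.
A major thirteenth down from Db3 gives Fb1.
A major thirteenth down from C#3 gives E1.
A major thirteenth down from G##3 gives B#1.
E#4: a thirteenth down reaches G, and 21 semitones makes it G#2.
Cb5: a thirteenth down reaches E, and 21 semitones makes it Ebb3.
E#4: a thirteenth down reaches G, and 21 semitones makes it G#2.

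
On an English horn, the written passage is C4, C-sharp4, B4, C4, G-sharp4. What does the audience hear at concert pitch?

The English horn sounds a perfect fifth below written, so transpose each written note down a perfect fifth.
C4 becomes F3
C#4 becomes F#3
B4 becomes E4
C4 becomes F3
G#4 becomes C#4

F3 F#3 E4 F3 C#4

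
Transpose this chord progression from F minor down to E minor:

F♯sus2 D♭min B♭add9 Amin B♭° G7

E#sus2 Cmin Aadd9 G#min A° F#7

F minor down to E minor is a minor second; each chord root moves by that interval while the quality stays the same.
F♯sus2: root F♯ down a minor second → E#, giving E#sus2.
D♭min: root D♭ down a minor second → C, giving Cmin.
B♭add9: root B♭ down a minor second → A, giving Aadd9.
Amin: root A down a minor second → G#, giving G#min.
B♭°: root B♭ down a minor second → A, giving A°.
G7: root G down a minor second → F#, giving F#7.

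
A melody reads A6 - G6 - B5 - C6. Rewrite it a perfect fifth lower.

A6 becomes D6
G6 becomes C6
B5 becomes E5
C6 becomes F5

D6 C6 E5 F5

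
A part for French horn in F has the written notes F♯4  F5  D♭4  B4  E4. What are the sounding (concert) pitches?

B3 Bb4 Gb3 E4 A3

The French horn in F sounds a perfect fifth below written, so transpose each written note down a perfect fifth.
F#4 to B3
F5 to Bb4
Db4 to Gb3
B4 to E4
E4 to A3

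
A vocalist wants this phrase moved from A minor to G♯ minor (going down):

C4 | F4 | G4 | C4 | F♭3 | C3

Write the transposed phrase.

B3 E4 F#4 B3 Eb3 B2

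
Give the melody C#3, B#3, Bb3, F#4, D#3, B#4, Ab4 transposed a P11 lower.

G#1 F##2 F2 C#3 A#1 F##3 Eb3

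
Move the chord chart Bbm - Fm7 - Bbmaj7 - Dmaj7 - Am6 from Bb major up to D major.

Bb major up to D major is a major third; each chord root moves by that interval while the quality stays the same.
Bbm: root Bb up a major third → D, giving Dm.
Fm7: root F up a major third → A, giving Am7.
Bbmaj7: root Bb up a major third → D, giving Dmaj7.
Dmaj7: root D up a major third → F#, giving F#maj7.
Am6: root A up a major third → C#, giving C#m6.

Dm Am7 Dmaj7 F#maj7 C#m6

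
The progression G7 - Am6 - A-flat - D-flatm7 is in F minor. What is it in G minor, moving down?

A7 Bm6 Bb Ebm7

F minor down to G minor is a minor seventh; each chord root moves by that interval while the quality stays the same.
G7: root G down a minor seventh → A, giving A7.
Am6: root A down a minor seventh → B, giving Bm6.
A-flat: root A-flat down a minor seventh → Bb, giving Bb.
D-flatm7: root D-flat down a minor seventh → Eb, giving Ebm7.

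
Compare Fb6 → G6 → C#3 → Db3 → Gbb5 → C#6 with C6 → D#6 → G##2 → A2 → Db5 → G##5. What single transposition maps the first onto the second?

Take the first pair: Fb6 → C6. F to C spans 4 letter names, so the interval is some kind of fourth.
C6 to Fb6 is 4 semitones, which makes it a diminished fourth; the second version is lower, so the direction is down.
Checking another pair — C#6 → G##5 — gives the same interval.

down a diminished fourth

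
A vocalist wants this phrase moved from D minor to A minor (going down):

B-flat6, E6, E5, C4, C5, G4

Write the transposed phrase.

D minor to A minor down is a perfect fourth, so every note moves down by that interval.
Bb6 → F6
E6 → B5
E5 → B4
C4 → G3
C5 → G4
G4 → D4

F6 B5 B4 G3 G4 D4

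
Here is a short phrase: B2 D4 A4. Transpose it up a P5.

F#3 A4 E5

B2 becomes F#3
D4 becomes A4
A4 becomes E5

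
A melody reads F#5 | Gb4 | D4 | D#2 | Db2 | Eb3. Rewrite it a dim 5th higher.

C6 Dbb5 Ab4 A2 Abb2 Bbb3

F#5 -> C6
Gb4 -> Dbb5
D4 -> Ab4
D#2 -> A2
Db2 -> Abb2
Eb3 -> Bbb3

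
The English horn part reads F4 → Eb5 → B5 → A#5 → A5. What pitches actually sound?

Bb3 Ab4 E5 D#5 D5

The English horn sounds a perfect fifth below written, so transpose each written note down a perfect fifth.
F4 -> Bb3
Eb5 -> Ab4
B5 -> E5
A#5 -> D#5
A5 -> D5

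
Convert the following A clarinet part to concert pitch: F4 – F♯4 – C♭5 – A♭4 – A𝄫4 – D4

The A clarinet sounds a minor third below written, so transpose each written note down a minor third.
F4 becomes D4
F#4 becomes D#4
Cb5 becomes Ab4
Ab4 becomes F4
Abb4 becomes Fb4
D4 becomes B3

D4 D#4 Ab4 F4 Fb4 B3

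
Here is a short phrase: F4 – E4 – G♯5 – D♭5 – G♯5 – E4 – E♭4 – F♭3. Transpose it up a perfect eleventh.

Bb5 A5 C#7 Gb6 C#7 A5 Ab5 Bbb4

A perfect eleventh up from F4 gives Bb5.
A perfect eleventh up from E4 gives A5.
A perfect eleventh up from G#5 gives C#7.
Db5: an eleventh up reaches G, and 17 semitones makes it Gb6.
G#5 up a perfect eleventh is C#7.
A perfect eleventh up from E4 gives A5.
Eb4 up a perfect eleventh is Ab5.
A perfect eleventh up from Fb3 gives Bbb4.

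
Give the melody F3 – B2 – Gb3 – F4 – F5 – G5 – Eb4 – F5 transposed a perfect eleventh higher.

Bb4 E4 Cb5 Bb5 Bb6 C7 Ab5 Bb6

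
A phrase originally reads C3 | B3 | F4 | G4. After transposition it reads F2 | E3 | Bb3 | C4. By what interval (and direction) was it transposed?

down a perfect fifth

From C3 to F2 is 5 letter names — a fifth of some quality.
F2 to C3 is 7 semitones, which makes it a perfect fifth; the second version is lower, so the direction is down.
Checking another pair — G4 → C4 — gives the same interval.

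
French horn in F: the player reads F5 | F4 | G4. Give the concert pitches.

Bb4 Bb3 C4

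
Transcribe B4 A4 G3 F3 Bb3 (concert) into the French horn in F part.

F#5 E5 D4 C4 F4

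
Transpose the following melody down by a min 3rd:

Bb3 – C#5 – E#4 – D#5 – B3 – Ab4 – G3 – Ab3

G3 A#4 C##4 B#4 G#3 F4 E3 F3

Bb3 becomes G3
C#5 becomes A#4
E#4 becomes C##4
D#5 becomes B#4
B3 becomes G#3
Ab4 becomes F4
G3 becomes E3
Ab3 becomes F3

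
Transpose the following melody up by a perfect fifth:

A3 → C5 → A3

A3: a fifth up reaches E, and 7 semitones makes it E4.
C5 up a perfect fifth is G5.
A perfect fifth up from A3 gives E4.

E4 G5 E4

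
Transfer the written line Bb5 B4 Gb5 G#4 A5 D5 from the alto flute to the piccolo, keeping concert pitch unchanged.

F4 F#3 Db4 D#3 E4 A3

First find concert pitch: the alto flute sounds a perfect fourth below written, so Bb5 B4 Gb5 G#4 A5 D5 sounds F5 F#4 Db5 D#4 E5 A4.
Then write for piccolo: it sounds a perfect octave above written, so the part must be a perfect octave below concert.
F5 → F4
F#4 → F#3
Db5 → Db4
D#4 → D#3
E5 → E4
A4 → A3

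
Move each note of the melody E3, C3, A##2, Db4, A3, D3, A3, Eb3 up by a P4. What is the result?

A3 F3 D##3 Gb4 D4 G3 D4 Ab3

A perfect fourth up from E3 gives A3.
C3 up a perfect fourth is F3.
A perfect fourth up from A##2 gives D##3.
A perfect fourth up from Db4 gives Gb4.
A3 up a perfect fourth is D4.
D3 up a perfect fourth is G3.
A3: a fourth up reaches D, and 5 semitones makes it D4.
A perfect fourth up from Eb3 gives Ab3.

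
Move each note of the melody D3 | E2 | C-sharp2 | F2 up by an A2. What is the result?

D3: a second up reaches E, and 3 semitones makes it E#3.
E2 up an augmented second is F##2.
C#2 up an augmented second is D##2.
An augmented second up from F2 gives G#2.

E#3 F##2 D##2 G#2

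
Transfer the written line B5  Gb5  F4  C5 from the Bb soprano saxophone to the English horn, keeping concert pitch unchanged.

First find concert pitch: the Bb soprano saxophone sounds a major second below written, so B5 Gb5 F4 C5 sounds A5 Fb5 Eb4 Bb4.
Then write for English horn: it sounds a perfect fifth below written, so the part must be a perfect fifth above concert.
A5 → E6
Fb5 → Cb6
Eb4 → Bb4
Bb4 → F5

E6 Cb6 Bb4 F5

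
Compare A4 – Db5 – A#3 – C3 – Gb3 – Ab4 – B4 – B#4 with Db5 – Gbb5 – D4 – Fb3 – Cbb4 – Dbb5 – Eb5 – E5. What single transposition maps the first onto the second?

up a diminished fourth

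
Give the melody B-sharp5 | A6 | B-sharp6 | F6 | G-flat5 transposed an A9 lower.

A4 Gb5 A5 Ebb5 Fbb4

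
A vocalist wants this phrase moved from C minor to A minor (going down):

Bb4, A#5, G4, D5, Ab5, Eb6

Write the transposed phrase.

C minor to A minor down is a minor third, so every note moves down by that interval.
Bb4 gives G4
A#5 gives F##5
G4 gives E4
D5 gives B4
Ab5 gives F5
Eb6 gives C6

G4 F##5 E4 B4 F5 C6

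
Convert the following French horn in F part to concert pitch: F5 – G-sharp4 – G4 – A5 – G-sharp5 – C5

Bb4 C#4 C4 D5 C#5 F4

Written C4 on the French horn in F sounds as F3, a perfect fifth lower; apply that shift to every note.
F5 to Bb4
G#4 to C#4
G4 to C4
A5 to D5
G#5 to C#5
C5 to F4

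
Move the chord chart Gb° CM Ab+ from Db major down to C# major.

F#° B#M G#+

Db major down to C# major is a diminished second; each chord root moves by that interval while the quality stays the same.
Gb°: root Gb down a diminished second → F#, giving F#°.
CM: root C down a diminished second → B#, giving B#M.
Ab+: root Ab down a diminished second → G#, giving G#+.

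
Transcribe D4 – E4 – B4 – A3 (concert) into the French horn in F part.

A4 B4 F#5 E4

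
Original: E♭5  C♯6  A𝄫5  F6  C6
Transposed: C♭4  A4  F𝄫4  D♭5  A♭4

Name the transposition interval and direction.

down a major tenth

From Eb5 to Cb4 is 10 letter names — a tenth of some quality.
Cb4 to Eb5 is 16 semitones, which makes it a major tenth; the second version is lower, so the direction is down.
Checking another pair — C6 → Ab4 — gives the same interval.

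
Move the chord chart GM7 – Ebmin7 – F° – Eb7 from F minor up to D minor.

EM7 Cmin7 D° C7

F minor up to D minor is a major sixth; each chord root moves by that interval while the quality stays the same.
GM7: root G up a major sixth → E, giving EM7.
Ebmin7: root Eb up a major sixth → C, giving Cmin7.
F°: root F up a major sixth → D, giving D°.
Eb7: root Eb up a major sixth → C, giving C7.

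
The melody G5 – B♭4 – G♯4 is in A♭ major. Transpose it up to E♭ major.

D6 F5 D#5

A♭ major to E♭ major up is a perfect fifth, so every note moves up by that interval.
G5 becomes D6
Bb4 becomes F5
G#4 becomes D#5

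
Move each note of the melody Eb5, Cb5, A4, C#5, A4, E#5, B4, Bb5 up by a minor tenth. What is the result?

Gb6 Ebb6 C6 E6 C6 G#6 D6 Db7

Eb5 gives Gb6
Cb5 gives Ebb6
A4 gives C6
C#5 gives E6
A4 gives C6
E#5 gives G#6
B4 gives D6
Bb5 gives Db7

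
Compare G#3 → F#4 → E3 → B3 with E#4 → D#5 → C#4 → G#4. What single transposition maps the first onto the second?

up a major sixth

Take the first pair: G#3 → E#4. G to E spans 6 letter names, so the interval is some kind of sixth.
G#3 to E#4 is 9 semitones, which makes it a major sixth; the second version is higher, so the direction is up.
Checking another pair — B3 → G#4 — gives the same interval.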